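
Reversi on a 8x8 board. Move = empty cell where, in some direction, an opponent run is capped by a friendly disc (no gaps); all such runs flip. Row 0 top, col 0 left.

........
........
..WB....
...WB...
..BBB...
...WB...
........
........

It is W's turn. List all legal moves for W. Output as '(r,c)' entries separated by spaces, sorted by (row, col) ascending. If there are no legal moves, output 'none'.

Answer: (1,3) (2,4) (3,1) (3,5) (5,1) (5,5)

Derivation:
(1,2): no bracket -> illegal
(1,3): flips 1 -> legal
(1,4): no bracket -> illegal
(2,4): flips 1 -> legal
(2,5): no bracket -> illegal
(3,1): flips 1 -> legal
(3,2): no bracket -> illegal
(3,5): flips 2 -> legal
(4,1): no bracket -> illegal
(4,5): no bracket -> illegal
(5,1): flips 1 -> legal
(5,2): no bracket -> illegal
(5,5): flips 2 -> legal
(6,3): no bracket -> illegal
(6,4): no bracket -> illegal
(6,5): no bracket -> illegal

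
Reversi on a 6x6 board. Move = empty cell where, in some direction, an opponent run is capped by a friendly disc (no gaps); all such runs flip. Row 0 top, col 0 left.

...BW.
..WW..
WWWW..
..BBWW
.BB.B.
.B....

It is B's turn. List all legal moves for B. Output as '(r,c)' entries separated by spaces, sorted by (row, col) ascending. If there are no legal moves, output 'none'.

(0,1): no bracket -> illegal
(0,2): flips 2 -> legal
(0,5): flips 1 -> legal
(1,0): flips 1 -> legal
(1,1): flips 1 -> legal
(1,4): flips 1 -> legal
(1,5): no bracket -> illegal
(2,4): flips 1 -> legal
(2,5): no bracket -> illegal
(3,0): flips 2 -> legal
(3,1): no bracket -> illegal
(4,3): no bracket -> illegal
(4,5): no bracket -> illegal

Answer: (0,2) (0,5) (1,0) (1,1) (1,4) (2,4) (3,0)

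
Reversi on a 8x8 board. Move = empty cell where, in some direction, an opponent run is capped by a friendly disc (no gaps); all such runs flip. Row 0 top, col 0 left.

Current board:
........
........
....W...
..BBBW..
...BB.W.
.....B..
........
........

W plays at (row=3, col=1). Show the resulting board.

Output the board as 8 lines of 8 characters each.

Answer: ........
........
....W...
.WWWWW..
...BB.W.
.....B..
........
........

Derivation:
Place W at (3,1); scan 8 dirs for brackets.
Dir NW: first cell '.' (not opp) -> no flip
Dir N: first cell '.' (not opp) -> no flip
Dir NE: first cell '.' (not opp) -> no flip
Dir W: first cell '.' (not opp) -> no flip
Dir E: opp run (3,2) (3,3) (3,4) capped by W -> flip
Dir SW: first cell '.' (not opp) -> no flip
Dir S: first cell '.' (not opp) -> no flip
Dir SE: first cell '.' (not opp) -> no flip
All flips: (3,2) (3,3) (3,4)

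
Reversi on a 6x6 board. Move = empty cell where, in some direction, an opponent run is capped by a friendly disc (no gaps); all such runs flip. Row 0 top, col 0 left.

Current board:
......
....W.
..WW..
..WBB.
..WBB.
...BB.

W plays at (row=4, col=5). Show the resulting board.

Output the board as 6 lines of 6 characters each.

Answer: ......
....W.
..WW..
..WBW.
..WWWW
...BB.

Derivation:
Place W at (4,5); scan 8 dirs for brackets.
Dir NW: opp run (3,4) capped by W -> flip
Dir N: first cell '.' (not opp) -> no flip
Dir NE: edge -> no flip
Dir W: opp run (4,4) (4,3) capped by W -> flip
Dir E: edge -> no flip
Dir SW: opp run (5,4), next=edge -> no flip
Dir S: first cell '.' (not opp) -> no flip
Dir SE: edge -> no flip
All flips: (3,4) (4,3) (4,4)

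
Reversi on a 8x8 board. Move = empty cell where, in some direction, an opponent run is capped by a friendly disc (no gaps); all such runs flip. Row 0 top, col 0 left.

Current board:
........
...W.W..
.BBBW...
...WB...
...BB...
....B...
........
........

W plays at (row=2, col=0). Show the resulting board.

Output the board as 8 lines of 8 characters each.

Answer: ........
...W.W..
WWWWW...
...WB...
...BB...
....B...
........
........

Derivation:
Place W at (2,0); scan 8 dirs for brackets.
Dir NW: edge -> no flip
Dir N: first cell '.' (not opp) -> no flip
Dir NE: first cell '.' (not opp) -> no flip
Dir W: edge -> no flip
Dir E: opp run (2,1) (2,2) (2,3) capped by W -> flip
Dir SW: edge -> no flip
Dir S: first cell '.' (not opp) -> no flip
Dir SE: first cell '.' (not opp) -> no flip
All flips: (2,1) (2,2) (2,3)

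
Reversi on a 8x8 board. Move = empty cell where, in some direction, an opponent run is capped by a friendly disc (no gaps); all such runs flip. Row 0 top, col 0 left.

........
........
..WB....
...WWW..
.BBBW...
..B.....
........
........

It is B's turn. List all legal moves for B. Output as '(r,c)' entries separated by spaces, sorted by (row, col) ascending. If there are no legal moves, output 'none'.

(1,1): no bracket -> illegal
(1,2): no bracket -> illegal
(1,3): no bracket -> illegal
(2,1): flips 1 -> legal
(2,4): flips 1 -> legal
(2,5): flips 1 -> legal
(2,6): no bracket -> illegal
(3,1): no bracket -> illegal
(3,2): no bracket -> illegal
(3,6): no bracket -> illegal
(4,5): flips 2 -> legal
(4,6): no bracket -> illegal
(5,3): no bracket -> illegal
(5,4): no bracket -> illegal
(5,5): no bracket -> illegal

Answer: (2,1) (2,4) (2,5) (4,5)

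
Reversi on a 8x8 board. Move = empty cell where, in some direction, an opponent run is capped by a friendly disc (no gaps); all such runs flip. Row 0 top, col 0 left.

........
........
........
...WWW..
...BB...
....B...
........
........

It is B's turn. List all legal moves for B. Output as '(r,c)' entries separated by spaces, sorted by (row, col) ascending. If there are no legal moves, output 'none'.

Answer: (2,2) (2,3) (2,4) (2,5) (2,6)

Derivation:
(2,2): flips 1 -> legal
(2,3): flips 1 -> legal
(2,4): flips 1 -> legal
(2,5): flips 1 -> legal
(2,6): flips 1 -> legal
(3,2): no bracket -> illegal
(3,6): no bracket -> illegal
(4,2): no bracket -> illegal
(4,5): no bracket -> illegal
(4,6): no bracket -> illegal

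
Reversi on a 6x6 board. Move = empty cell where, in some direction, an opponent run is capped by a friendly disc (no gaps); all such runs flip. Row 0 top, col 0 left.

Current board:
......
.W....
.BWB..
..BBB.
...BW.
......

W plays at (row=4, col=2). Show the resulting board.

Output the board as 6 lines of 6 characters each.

Answer: ......
.W....
.BWB..
..WBB.
..WWW.
......

Derivation:
Place W at (4,2); scan 8 dirs for brackets.
Dir NW: first cell '.' (not opp) -> no flip
Dir N: opp run (3,2) capped by W -> flip
Dir NE: opp run (3,3), next='.' -> no flip
Dir W: first cell '.' (not opp) -> no flip
Dir E: opp run (4,3) capped by W -> flip
Dir SW: first cell '.' (not opp) -> no flip
Dir S: first cell '.' (not opp) -> no flip
Dir SE: first cell '.' (not opp) -> no flip
All flips: (3,2) (4,3)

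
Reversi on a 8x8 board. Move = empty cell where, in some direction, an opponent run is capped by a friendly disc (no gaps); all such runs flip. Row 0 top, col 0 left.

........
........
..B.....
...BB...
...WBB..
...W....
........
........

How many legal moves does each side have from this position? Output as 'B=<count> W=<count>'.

Answer: B=4 W=4

Derivation:
-- B to move --
(3,2): no bracket -> illegal
(4,2): flips 1 -> legal
(5,2): flips 1 -> legal
(5,4): no bracket -> illegal
(6,2): flips 1 -> legal
(6,3): flips 2 -> legal
(6,4): no bracket -> illegal
B mobility = 4
-- W to move --
(1,1): no bracket -> illegal
(1,2): no bracket -> illegal
(1,3): no bracket -> illegal
(2,1): no bracket -> illegal
(2,3): flips 1 -> legal
(2,4): no bracket -> illegal
(2,5): flips 1 -> legal
(3,1): no bracket -> illegal
(3,2): no bracket -> illegal
(3,5): flips 1 -> legal
(3,6): no bracket -> illegal
(4,2): no bracket -> illegal
(4,6): flips 2 -> legal
(5,4): no bracket -> illegal
(5,5): no bracket -> illegal
(5,6): no bracket -> illegal
W mobility = 4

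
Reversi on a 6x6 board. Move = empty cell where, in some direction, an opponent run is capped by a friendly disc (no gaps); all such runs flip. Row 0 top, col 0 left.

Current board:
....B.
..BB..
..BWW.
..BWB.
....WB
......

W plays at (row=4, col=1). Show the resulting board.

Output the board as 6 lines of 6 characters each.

Answer: ....B.
..BB..
..BWW.
..WWB.
.W..WB
......

Derivation:
Place W at (4,1); scan 8 dirs for brackets.
Dir NW: first cell '.' (not opp) -> no flip
Dir N: first cell '.' (not opp) -> no flip
Dir NE: opp run (3,2) capped by W -> flip
Dir W: first cell '.' (not opp) -> no flip
Dir E: first cell '.' (not opp) -> no flip
Dir SW: first cell '.' (not opp) -> no flip
Dir S: first cell '.' (not opp) -> no flip
Dir SE: first cell '.' (not opp) -> no flip
All flips: (3,2)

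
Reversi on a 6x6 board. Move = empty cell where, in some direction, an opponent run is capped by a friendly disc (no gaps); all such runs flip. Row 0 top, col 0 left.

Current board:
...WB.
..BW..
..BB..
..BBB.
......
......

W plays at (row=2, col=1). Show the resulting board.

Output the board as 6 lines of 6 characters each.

Place W at (2,1); scan 8 dirs for brackets.
Dir NW: first cell '.' (not opp) -> no flip
Dir N: first cell '.' (not opp) -> no flip
Dir NE: opp run (1,2) capped by W -> flip
Dir W: first cell '.' (not opp) -> no flip
Dir E: opp run (2,2) (2,3), next='.' -> no flip
Dir SW: first cell '.' (not opp) -> no flip
Dir S: first cell '.' (not opp) -> no flip
Dir SE: opp run (3,2), next='.' -> no flip
All flips: (1,2)

Answer: ...WB.
..WW..
.WBB..
..BBB.
......
......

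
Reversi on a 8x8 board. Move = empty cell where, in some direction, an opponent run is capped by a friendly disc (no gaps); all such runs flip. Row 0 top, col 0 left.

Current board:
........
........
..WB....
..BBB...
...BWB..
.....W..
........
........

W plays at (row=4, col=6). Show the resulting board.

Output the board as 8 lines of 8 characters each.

Place W at (4,6); scan 8 dirs for brackets.
Dir NW: first cell '.' (not opp) -> no flip
Dir N: first cell '.' (not opp) -> no flip
Dir NE: first cell '.' (not opp) -> no flip
Dir W: opp run (4,5) capped by W -> flip
Dir E: first cell '.' (not opp) -> no flip
Dir SW: first cell 'W' (not opp) -> no flip
Dir S: first cell '.' (not opp) -> no flip
Dir SE: first cell '.' (not opp) -> no flip
All flips: (4,5)

Answer: ........
........
..WB....
..BBB...
...BWWW.
.....W..
........
........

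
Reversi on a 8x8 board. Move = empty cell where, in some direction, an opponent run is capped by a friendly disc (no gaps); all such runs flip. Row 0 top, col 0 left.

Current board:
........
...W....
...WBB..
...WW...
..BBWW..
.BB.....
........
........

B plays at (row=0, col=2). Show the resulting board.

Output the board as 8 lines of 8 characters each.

Place B at (0,2); scan 8 dirs for brackets.
Dir NW: edge -> no flip
Dir N: edge -> no flip
Dir NE: edge -> no flip
Dir W: first cell '.' (not opp) -> no flip
Dir E: first cell '.' (not opp) -> no flip
Dir SW: first cell '.' (not opp) -> no flip
Dir S: first cell '.' (not opp) -> no flip
Dir SE: opp run (1,3) capped by B -> flip
All flips: (1,3)

Answer: ..B.....
...B....
...WBB..
...WW...
..BBWW..
.BB.....
........
........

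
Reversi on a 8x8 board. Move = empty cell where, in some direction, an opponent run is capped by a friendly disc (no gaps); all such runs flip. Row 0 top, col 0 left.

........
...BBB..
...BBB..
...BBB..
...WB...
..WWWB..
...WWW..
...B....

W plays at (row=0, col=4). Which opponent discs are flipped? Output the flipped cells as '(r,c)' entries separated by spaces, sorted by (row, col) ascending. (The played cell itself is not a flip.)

Dir NW: edge -> no flip
Dir N: edge -> no flip
Dir NE: edge -> no flip
Dir W: first cell '.' (not opp) -> no flip
Dir E: first cell '.' (not opp) -> no flip
Dir SW: opp run (1,3), next='.' -> no flip
Dir S: opp run (1,4) (2,4) (3,4) (4,4) capped by W -> flip
Dir SE: opp run (1,5), next='.' -> no flip

Answer: (1,4) (2,4) (3,4) (4,4)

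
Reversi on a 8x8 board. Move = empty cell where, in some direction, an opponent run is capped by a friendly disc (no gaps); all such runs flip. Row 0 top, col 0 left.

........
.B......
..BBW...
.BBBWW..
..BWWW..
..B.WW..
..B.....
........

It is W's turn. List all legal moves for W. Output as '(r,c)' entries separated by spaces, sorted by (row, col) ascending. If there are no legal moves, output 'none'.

(0,0): flips 3 -> legal
(0,1): no bracket -> illegal
(0,2): no bracket -> illegal
(1,0): no bracket -> illegal
(1,2): flips 1 -> legal
(1,3): flips 2 -> legal
(1,4): no bracket -> illegal
(2,0): no bracket -> illegal
(2,1): flips 3 -> legal
(3,0): flips 3 -> legal
(4,0): no bracket -> illegal
(4,1): flips 1 -> legal
(5,1): flips 2 -> legal
(5,3): no bracket -> illegal
(6,1): flips 1 -> legal
(6,3): no bracket -> illegal
(7,1): no bracket -> illegal
(7,2): no bracket -> illegal
(7,3): no bracket -> illegal

Answer: (0,0) (1,2) (1,3) (2,1) (3,0) (4,1) (5,1) (6,1)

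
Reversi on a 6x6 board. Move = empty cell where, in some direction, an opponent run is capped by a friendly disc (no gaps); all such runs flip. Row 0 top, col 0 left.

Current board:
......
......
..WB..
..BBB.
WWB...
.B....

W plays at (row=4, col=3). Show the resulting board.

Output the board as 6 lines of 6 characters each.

Answer: ......
......
..WB..
..BBB.
WWWW..
.B....

Derivation:
Place W at (4,3); scan 8 dirs for brackets.
Dir NW: opp run (3,2), next='.' -> no flip
Dir N: opp run (3,3) (2,3), next='.' -> no flip
Dir NE: opp run (3,4), next='.' -> no flip
Dir W: opp run (4,2) capped by W -> flip
Dir E: first cell '.' (not opp) -> no flip
Dir SW: first cell '.' (not opp) -> no flip
Dir S: first cell '.' (not opp) -> no flip
Dir SE: first cell '.' (not opp) -> no flip
All flips: (4,2)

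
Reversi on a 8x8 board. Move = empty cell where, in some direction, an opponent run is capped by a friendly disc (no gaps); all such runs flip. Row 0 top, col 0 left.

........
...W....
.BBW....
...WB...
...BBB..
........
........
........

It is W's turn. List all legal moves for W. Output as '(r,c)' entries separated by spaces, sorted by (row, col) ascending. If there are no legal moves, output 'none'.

(1,0): no bracket -> illegal
(1,1): flips 1 -> legal
(1,2): no bracket -> illegal
(2,0): flips 2 -> legal
(2,4): no bracket -> illegal
(2,5): no bracket -> illegal
(3,0): no bracket -> illegal
(3,1): flips 1 -> legal
(3,2): no bracket -> illegal
(3,5): flips 1 -> legal
(3,6): no bracket -> illegal
(4,2): no bracket -> illegal
(4,6): no bracket -> illegal
(5,2): no bracket -> illegal
(5,3): flips 1 -> legal
(5,4): no bracket -> illegal
(5,5): flips 1 -> legal
(5,6): flips 2 -> legal

Answer: (1,1) (2,0) (3,1) (3,5) (5,3) (5,5) (5,6)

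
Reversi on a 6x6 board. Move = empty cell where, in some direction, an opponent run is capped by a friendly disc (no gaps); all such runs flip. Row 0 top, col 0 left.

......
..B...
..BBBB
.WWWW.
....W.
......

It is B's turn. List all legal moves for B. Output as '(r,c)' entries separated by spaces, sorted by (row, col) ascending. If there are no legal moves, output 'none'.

Answer: (4,0) (4,1) (4,2) (4,3) (4,5) (5,4) (5,5)

Derivation:
(2,0): no bracket -> illegal
(2,1): no bracket -> illegal
(3,0): no bracket -> illegal
(3,5): no bracket -> illegal
(4,0): flips 1 -> legal
(4,1): flips 1 -> legal
(4,2): flips 2 -> legal
(4,3): flips 2 -> legal
(4,5): flips 1 -> legal
(5,3): no bracket -> illegal
(5,4): flips 2 -> legal
(5,5): flips 2 -> legal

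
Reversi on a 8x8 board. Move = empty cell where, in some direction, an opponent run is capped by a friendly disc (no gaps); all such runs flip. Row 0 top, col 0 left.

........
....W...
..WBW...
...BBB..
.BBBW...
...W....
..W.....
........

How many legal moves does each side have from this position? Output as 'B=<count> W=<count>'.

Answer: B=13 W=7

Derivation:
-- B to move --
(0,3): no bracket -> illegal
(0,4): flips 2 -> legal
(0,5): flips 1 -> legal
(1,1): flips 1 -> legal
(1,2): no bracket -> illegal
(1,3): flips 1 -> legal
(1,5): flips 1 -> legal
(2,1): flips 1 -> legal
(2,5): flips 1 -> legal
(3,1): no bracket -> illegal
(3,2): no bracket -> illegal
(4,5): flips 1 -> legal
(5,1): no bracket -> illegal
(5,2): no bracket -> illegal
(5,4): flips 1 -> legal
(5,5): flips 1 -> legal
(6,1): no bracket -> illegal
(6,3): flips 1 -> legal
(6,4): flips 1 -> legal
(7,1): flips 3 -> legal
(7,2): no bracket -> illegal
(7,3): no bracket -> illegal
B mobility = 13
-- W to move --
(1,2): no bracket -> illegal
(1,3): flips 3 -> legal
(2,5): no bracket -> illegal
(2,6): flips 1 -> legal
(3,0): no bracket -> illegal
(3,1): flips 1 -> legal
(3,2): flips 1 -> legal
(3,6): no bracket -> illegal
(4,0): flips 3 -> legal
(4,5): no bracket -> illegal
(4,6): flips 1 -> legal
(5,0): no bracket -> illegal
(5,1): flips 2 -> legal
(5,2): no bracket -> illegal
(5,4): no bracket -> illegal
W mobility = 7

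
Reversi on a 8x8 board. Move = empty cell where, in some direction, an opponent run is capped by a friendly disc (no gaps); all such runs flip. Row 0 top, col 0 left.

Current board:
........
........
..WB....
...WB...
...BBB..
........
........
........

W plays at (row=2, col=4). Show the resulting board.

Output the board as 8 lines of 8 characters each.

Answer: ........
........
..WWW...
...WB...
...BBB..
........
........
........

Derivation:
Place W at (2,4); scan 8 dirs for brackets.
Dir NW: first cell '.' (not opp) -> no flip
Dir N: first cell '.' (not opp) -> no flip
Dir NE: first cell '.' (not opp) -> no flip
Dir W: opp run (2,3) capped by W -> flip
Dir E: first cell '.' (not opp) -> no flip
Dir SW: first cell 'W' (not opp) -> no flip
Dir S: opp run (3,4) (4,4), next='.' -> no flip
Dir SE: first cell '.' (not opp) -> no flip
All flips: (2,3)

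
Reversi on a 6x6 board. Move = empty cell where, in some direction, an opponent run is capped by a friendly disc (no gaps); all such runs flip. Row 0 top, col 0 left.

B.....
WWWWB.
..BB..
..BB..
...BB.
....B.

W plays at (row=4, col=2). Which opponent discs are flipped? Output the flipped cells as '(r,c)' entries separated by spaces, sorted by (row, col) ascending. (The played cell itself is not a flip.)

Dir NW: first cell '.' (not opp) -> no flip
Dir N: opp run (3,2) (2,2) capped by W -> flip
Dir NE: opp run (3,3), next='.' -> no flip
Dir W: first cell '.' (not opp) -> no flip
Dir E: opp run (4,3) (4,4), next='.' -> no flip
Dir SW: first cell '.' (not opp) -> no flip
Dir S: first cell '.' (not opp) -> no flip
Dir SE: first cell '.' (not opp) -> no flip

Answer: (2,2) (3,2)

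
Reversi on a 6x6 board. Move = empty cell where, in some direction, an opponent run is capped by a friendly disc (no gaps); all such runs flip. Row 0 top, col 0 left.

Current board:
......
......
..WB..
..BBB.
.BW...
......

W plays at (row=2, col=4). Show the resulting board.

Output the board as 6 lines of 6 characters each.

Place W at (2,4); scan 8 dirs for brackets.
Dir NW: first cell '.' (not opp) -> no flip
Dir N: first cell '.' (not opp) -> no flip
Dir NE: first cell '.' (not opp) -> no flip
Dir W: opp run (2,3) capped by W -> flip
Dir E: first cell '.' (not opp) -> no flip
Dir SW: opp run (3,3) capped by W -> flip
Dir S: opp run (3,4), next='.' -> no flip
Dir SE: first cell '.' (not opp) -> no flip
All flips: (2,3) (3,3)

Answer: ......
......
..WWW.
..BWB.
.BW...
......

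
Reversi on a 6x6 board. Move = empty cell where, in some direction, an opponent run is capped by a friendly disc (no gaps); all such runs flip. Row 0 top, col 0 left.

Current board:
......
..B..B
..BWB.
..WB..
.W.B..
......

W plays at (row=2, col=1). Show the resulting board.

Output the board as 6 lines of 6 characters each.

Answer: ......
..B..B
.WWWB.
..WB..
.W.B..
......

Derivation:
Place W at (2,1); scan 8 dirs for brackets.
Dir NW: first cell '.' (not opp) -> no flip
Dir N: first cell '.' (not opp) -> no flip
Dir NE: opp run (1,2), next='.' -> no flip
Dir W: first cell '.' (not opp) -> no flip
Dir E: opp run (2,2) capped by W -> flip
Dir SW: first cell '.' (not opp) -> no flip
Dir S: first cell '.' (not opp) -> no flip
Dir SE: first cell 'W' (not opp) -> no flip
All flips: (2,2)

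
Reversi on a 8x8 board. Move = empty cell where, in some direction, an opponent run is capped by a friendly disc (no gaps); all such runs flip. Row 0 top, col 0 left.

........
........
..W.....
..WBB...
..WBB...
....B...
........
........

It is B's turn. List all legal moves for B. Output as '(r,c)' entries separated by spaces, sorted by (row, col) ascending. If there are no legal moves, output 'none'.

Answer: (1,1) (2,1) (3,1) (4,1) (5,1)

Derivation:
(1,1): flips 1 -> legal
(1,2): no bracket -> illegal
(1,3): no bracket -> illegal
(2,1): flips 1 -> legal
(2,3): no bracket -> illegal
(3,1): flips 1 -> legal
(4,1): flips 1 -> legal
(5,1): flips 1 -> legal
(5,2): no bracket -> illegal
(5,3): no bracket -> illegal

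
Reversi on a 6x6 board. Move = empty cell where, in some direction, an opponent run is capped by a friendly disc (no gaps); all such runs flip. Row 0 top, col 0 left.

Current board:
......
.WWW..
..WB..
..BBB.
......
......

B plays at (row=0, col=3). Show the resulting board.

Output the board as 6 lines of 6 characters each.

Place B at (0,3); scan 8 dirs for brackets.
Dir NW: edge -> no flip
Dir N: edge -> no flip
Dir NE: edge -> no flip
Dir W: first cell '.' (not opp) -> no flip
Dir E: first cell '.' (not opp) -> no flip
Dir SW: opp run (1,2), next='.' -> no flip
Dir S: opp run (1,3) capped by B -> flip
Dir SE: first cell '.' (not opp) -> no flip
All flips: (1,3)

Answer: ...B..
.WWB..
..WB..
..BBB.
......
......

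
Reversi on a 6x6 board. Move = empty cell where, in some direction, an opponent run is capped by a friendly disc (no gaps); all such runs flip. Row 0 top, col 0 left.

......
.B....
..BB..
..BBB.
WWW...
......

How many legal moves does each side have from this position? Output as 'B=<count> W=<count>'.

-- B to move --
(3,0): no bracket -> illegal
(3,1): no bracket -> illegal
(4,3): no bracket -> illegal
(5,0): flips 1 -> legal
(5,1): flips 1 -> legal
(5,2): flips 1 -> legal
(5,3): no bracket -> illegal
B mobility = 3
-- W to move --
(0,0): no bracket -> illegal
(0,1): no bracket -> illegal
(0,2): no bracket -> illegal
(1,0): no bracket -> illegal
(1,2): flips 2 -> legal
(1,3): no bracket -> illegal
(1,4): flips 2 -> legal
(2,0): no bracket -> illegal
(2,1): no bracket -> illegal
(2,4): flips 1 -> legal
(2,5): no bracket -> illegal
(3,1): no bracket -> illegal
(3,5): no bracket -> illegal
(4,3): no bracket -> illegal
(4,4): no bracket -> illegal
(4,5): no bracket -> illegal
W mobility = 3

Answer: B=3 W=3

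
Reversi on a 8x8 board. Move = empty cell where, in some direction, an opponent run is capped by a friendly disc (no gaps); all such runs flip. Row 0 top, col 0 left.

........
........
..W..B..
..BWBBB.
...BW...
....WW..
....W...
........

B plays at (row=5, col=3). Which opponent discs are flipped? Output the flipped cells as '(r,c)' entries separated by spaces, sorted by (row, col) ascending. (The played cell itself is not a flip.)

Answer: (4,4)

Derivation:
Dir NW: first cell '.' (not opp) -> no flip
Dir N: first cell 'B' (not opp) -> no flip
Dir NE: opp run (4,4) capped by B -> flip
Dir W: first cell '.' (not opp) -> no flip
Dir E: opp run (5,4) (5,5), next='.' -> no flip
Dir SW: first cell '.' (not opp) -> no flip
Dir S: first cell '.' (not opp) -> no flip
Dir SE: opp run (6,4), next='.' -> no flip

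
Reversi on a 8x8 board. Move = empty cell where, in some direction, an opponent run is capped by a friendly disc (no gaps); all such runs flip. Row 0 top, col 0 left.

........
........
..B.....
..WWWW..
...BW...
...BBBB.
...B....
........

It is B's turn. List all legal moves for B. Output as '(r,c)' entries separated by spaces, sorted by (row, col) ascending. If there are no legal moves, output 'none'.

(2,1): flips 1 -> legal
(2,3): flips 1 -> legal
(2,4): flips 2 -> legal
(2,5): flips 1 -> legal
(2,6): flips 2 -> legal
(3,1): no bracket -> illegal
(3,6): no bracket -> illegal
(4,1): no bracket -> illegal
(4,2): flips 1 -> legal
(4,5): flips 1 -> legal
(4,6): no bracket -> illegal

Answer: (2,1) (2,3) (2,4) (2,5) (2,6) (4,2) (4,5)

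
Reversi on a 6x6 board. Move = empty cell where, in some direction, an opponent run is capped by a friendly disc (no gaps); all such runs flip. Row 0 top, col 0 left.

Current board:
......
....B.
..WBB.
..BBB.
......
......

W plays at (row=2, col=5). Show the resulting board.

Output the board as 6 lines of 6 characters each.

Answer: ......
....B.
..WWWW
..BBB.
......
......

Derivation:
Place W at (2,5); scan 8 dirs for brackets.
Dir NW: opp run (1,4), next='.' -> no flip
Dir N: first cell '.' (not opp) -> no flip
Dir NE: edge -> no flip
Dir W: opp run (2,4) (2,3) capped by W -> flip
Dir E: edge -> no flip
Dir SW: opp run (3,4), next='.' -> no flip
Dir S: first cell '.' (not opp) -> no flip
Dir SE: edge -> no flip
All flips: (2,3) (2,4)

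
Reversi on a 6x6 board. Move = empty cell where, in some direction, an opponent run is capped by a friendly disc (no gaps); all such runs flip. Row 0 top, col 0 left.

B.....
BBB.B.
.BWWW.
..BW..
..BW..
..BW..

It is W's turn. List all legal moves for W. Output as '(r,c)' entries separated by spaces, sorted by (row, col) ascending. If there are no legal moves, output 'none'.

(0,1): flips 1 -> legal
(0,2): flips 1 -> legal
(0,3): no bracket -> illegal
(0,4): flips 1 -> legal
(0,5): flips 1 -> legal
(1,3): no bracket -> illegal
(1,5): no bracket -> illegal
(2,0): flips 1 -> legal
(2,5): no bracket -> illegal
(3,0): no bracket -> illegal
(3,1): flips 2 -> legal
(4,1): flips 2 -> legal
(5,1): flips 2 -> legal

Answer: (0,1) (0,2) (0,4) (0,5) (2,0) (3,1) (4,1) (5,1)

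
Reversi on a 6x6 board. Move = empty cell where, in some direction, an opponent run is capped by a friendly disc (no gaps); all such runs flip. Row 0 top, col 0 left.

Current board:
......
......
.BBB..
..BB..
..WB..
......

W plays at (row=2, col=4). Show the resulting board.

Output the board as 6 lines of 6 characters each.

Place W at (2,4); scan 8 dirs for brackets.
Dir NW: first cell '.' (not opp) -> no flip
Dir N: first cell '.' (not opp) -> no flip
Dir NE: first cell '.' (not opp) -> no flip
Dir W: opp run (2,3) (2,2) (2,1), next='.' -> no flip
Dir E: first cell '.' (not opp) -> no flip
Dir SW: opp run (3,3) capped by W -> flip
Dir S: first cell '.' (not opp) -> no flip
Dir SE: first cell '.' (not opp) -> no flip
All flips: (3,3)

Answer: ......
......
.BBBW.
..BW..
..WB..
......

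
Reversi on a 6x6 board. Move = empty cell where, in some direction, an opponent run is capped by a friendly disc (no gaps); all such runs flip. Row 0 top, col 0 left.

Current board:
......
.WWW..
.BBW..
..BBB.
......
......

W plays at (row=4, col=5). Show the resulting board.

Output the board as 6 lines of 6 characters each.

Place W at (4,5); scan 8 dirs for brackets.
Dir NW: opp run (3,4) capped by W -> flip
Dir N: first cell '.' (not opp) -> no flip
Dir NE: edge -> no flip
Dir W: first cell '.' (not opp) -> no flip
Dir E: edge -> no flip
Dir SW: first cell '.' (not opp) -> no flip
Dir S: first cell '.' (not opp) -> no flip
Dir SE: edge -> no flip
All flips: (3,4)

Answer: ......
.WWW..
.BBW..
..BBW.
.....W
......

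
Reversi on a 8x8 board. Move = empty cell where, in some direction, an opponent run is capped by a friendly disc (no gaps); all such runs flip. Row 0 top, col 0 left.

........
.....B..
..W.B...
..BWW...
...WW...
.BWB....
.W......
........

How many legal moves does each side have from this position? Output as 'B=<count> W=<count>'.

Answer: B=6 W=10

Derivation:
-- B to move --
(1,1): no bracket -> illegal
(1,2): flips 1 -> legal
(1,3): no bracket -> illegal
(2,1): no bracket -> illegal
(2,3): flips 2 -> legal
(2,5): no bracket -> illegal
(3,1): no bracket -> illegal
(3,5): flips 3 -> legal
(4,1): no bracket -> illegal
(4,2): flips 1 -> legal
(4,5): no bracket -> illegal
(5,0): no bracket -> illegal
(5,4): flips 3 -> legal
(5,5): no bracket -> illegal
(6,0): no bracket -> illegal
(6,2): no bracket -> illegal
(6,3): no bracket -> illegal
(7,0): no bracket -> illegal
(7,1): flips 1 -> legal
(7,2): no bracket -> illegal
B mobility = 6
-- W to move --
(0,4): no bracket -> illegal
(0,5): no bracket -> illegal
(0,6): flips 2 -> legal
(1,3): no bracket -> illegal
(1,4): flips 1 -> legal
(1,6): no bracket -> illegal
(2,1): flips 1 -> legal
(2,3): no bracket -> illegal
(2,5): no bracket -> illegal
(2,6): no bracket -> illegal
(3,1): flips 1 -> legal
(3,5): no bracket -> illegal
(4,0): no bracket -> illegal
(4,1): flips 1 -> legal
(4,2): flips 1 -> legal
(5,0): flips 1 -> legal
(5,4): flips 1 -> legal
(6,0): no bracket -> illegal
(6,2): flips 1 -> legal
(6,3): flips 1 -> legal
(6,4): no bracket -> illegal
W mobility = 10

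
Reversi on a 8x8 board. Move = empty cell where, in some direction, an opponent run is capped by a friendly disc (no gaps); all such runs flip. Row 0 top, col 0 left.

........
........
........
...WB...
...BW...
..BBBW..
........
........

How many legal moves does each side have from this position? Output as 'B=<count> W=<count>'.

Answer: B=5 W=7

Derivation:
-- B to move --
(2,2): no bracket -> illegal
(2,3): flips 1 -> legal
(2,4): no bracket -> illegal
(3,2): flips 1 -> legal
(3,5): flips 1 -> legal
(4,2): no bracket -> illegal
(4,5): flips 1 -> legal
(4,6): no bracket -> illegal
(5,6): flips 1 -> legal
(6,4): no bracket -> illegal
(6,5): no bracket -> illegal
(6,6): no bracket -> illegal
B mobility = 5
-- W to move --
(2,3): no bracket -> illegal
(2,4): flips 1 -> legal
(2,5): no bracket -> illegal
(3,2): no bracket -> illegal
(3,5): flips 1 -> legal
(4,1): no bracket -> illegal
(4,2): flips 1 -> legal
(4,5): no bracket -> illegal
(5,1): flips 3 -> legal
(6,1): no bracket -> illegal
(6,2): flips 1 -> legal
(6,3): flips 2 -> legal
(6,4): flips 1 -> legal
(6,5): no bracket -> illegal
W mobility = 7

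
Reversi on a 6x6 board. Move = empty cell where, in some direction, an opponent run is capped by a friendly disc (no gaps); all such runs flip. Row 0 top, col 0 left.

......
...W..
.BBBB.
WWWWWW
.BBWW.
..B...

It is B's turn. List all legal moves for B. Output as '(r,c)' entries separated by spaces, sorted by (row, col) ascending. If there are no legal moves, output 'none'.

(0,2): flips 1 -> legal
(0,3): flips 1 -> legal
(0,4): flips 1 -> legal
(1,2): no bracket -> illegal
(1,4): no bracket -> illegal
(2,0): flips 1 -> legal
(2,5): flips 2 -> legal
(4,0): flips 1 -> legal
(4,5): flips 3 -> legal
(5,3): flips 2 -> legal
(5,4): flips 4 -> legal
(5,5): flips 2 -> legal

Answer: (0,2) (0,3) (0,4) (2,0) (2,5) (4,0) (4,5) (5,3) (5,4) (5,5)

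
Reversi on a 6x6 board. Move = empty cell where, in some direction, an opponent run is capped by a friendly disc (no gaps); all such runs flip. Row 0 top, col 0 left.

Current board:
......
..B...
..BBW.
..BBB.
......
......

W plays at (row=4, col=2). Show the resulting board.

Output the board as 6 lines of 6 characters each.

Answer: ......
..B...
..BBW.
..BWB.
..W...
......

Derivation:
Place W at (4,2); scan 8 dirs for brackets.
Dir NW: first cell '.' (not opp) -> no flip
Dir N: opp run (3,2) (2,2) (1,2), next='.' -> no flip
Dir NE: opp run (3,3) capped by W -> flip
Dir W: first cell '.' (not opp) -> no flip
Dir E: first cell '.' (not opp) -> no flip
Dir SW: first cell '.' (not opp) -> no flip
Dir S: first cell '.' (not opp) -> no flip
Dir SE: first cell '.' (not opp) -> no flip
All flips: (3,3)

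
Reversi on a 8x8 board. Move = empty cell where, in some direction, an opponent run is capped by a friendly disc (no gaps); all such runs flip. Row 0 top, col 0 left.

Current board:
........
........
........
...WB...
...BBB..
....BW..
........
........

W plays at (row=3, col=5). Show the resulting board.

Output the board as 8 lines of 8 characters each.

Answer: ........
........
........
...WWW..
...BBW..
....BW..
........
........

Derivation:
Place W at (3,5); scan 8 dirs for brackets.
Dir NW: first cell '.' (not opp) -> no flip
Dir N: first cell '.' (not opp) -> no flip
Dir NE: first cell '.' (not opp) -> no flip
Dir W: opp run (3,4) capped by W -> flip
Dir E: first cell '.' (not opp) -> no flip
Dir SW: opp run (4,4), next='.' -> no flip
Dir S: opp run (4,5) capped by W -> flip
Dir SE: first cell '.' (not opp) -> no flip
All flips: (3,4) (4,5)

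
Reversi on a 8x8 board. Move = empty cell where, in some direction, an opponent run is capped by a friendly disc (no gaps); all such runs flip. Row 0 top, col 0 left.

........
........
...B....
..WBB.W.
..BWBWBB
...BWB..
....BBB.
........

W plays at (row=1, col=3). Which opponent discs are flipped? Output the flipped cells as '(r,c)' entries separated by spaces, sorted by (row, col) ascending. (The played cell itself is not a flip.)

Answer: (2,3) (3,3)

Derivation:
Dir NW: first cell '.' (not opp) -> no flip
Dir N: first cell '.' (not opp) -> no flip
Dir NE: first cell '.' (not opp) -> no flip
Dir W: first cell '.' (not opp) -> no flip
Dir E: first cell '.' (not opp) -> no flip
Dir SW: first cell '.' (not opp) -> no flip
Dir S: opp run (2,3) (3,3) capped by W -> flip
Dir SE: first cell '.' (not opp) -> no flip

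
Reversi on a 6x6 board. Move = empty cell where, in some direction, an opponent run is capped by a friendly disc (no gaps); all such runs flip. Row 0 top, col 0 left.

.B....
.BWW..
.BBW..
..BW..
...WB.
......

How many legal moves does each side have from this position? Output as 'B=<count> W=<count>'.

Answer: B=8 W=9

Derivation:
-- B to move --
(0,2): flips 1 -> legal
(0,3): flips 1 -> legal
(0,4): flips 1 -> legal
(1,4): flips 3 -> legal
(2,4): flips 1 -> legal
(3,4): flips 3 -> legal
(4,2): flips 1 -> legal
(5,2): no bracket -> illegal
(5,3): no bracket -> illegal
(5,4): flips 1 -> legal
B mobility = 8
-- W to move --
(0,0): flips 2 -> legal
(0,2): no bracket -> illegal
(1,0): flips 3 -> legal
(2,0): flips 2 -> legal
(3,0): flips 1 -> legal
(3,1): flips 2 -> legal
(3,4): no bracket -> illegal
(3,5): no bracket -> illegal
(4,1): flips 1 -> legal
(4,2): flips 2 -> legal
(4,5): flips 1 -> legal
(5,3): no bracket -> illegal
(5,4): no bracket -> illegal
(5,5): flips 1 -> legal
W mobility = 9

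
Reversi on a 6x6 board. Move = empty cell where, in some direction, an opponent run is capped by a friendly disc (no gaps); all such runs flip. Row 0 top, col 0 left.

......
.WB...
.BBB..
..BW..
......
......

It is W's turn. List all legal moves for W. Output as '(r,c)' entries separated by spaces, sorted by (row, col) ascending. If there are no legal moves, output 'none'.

(0,1): no bracket -> illegal
(0,2): no bracket -> illegal
(0,3): no bracket -> illegal
(1,0): no bracket -> illegal
(1,3): flips 2 -> legal
(1,4): no bracket -> illegal
(2,0): no bracket -> illegal
(2,4): no bracket -> illegal
(3,0): no bracket -> illegal
(3,1): flips 2 -> legal
(3,4): no bracket -> illegal
(4,1): no bracket -> illegal
(4,2): no bracket -> illegal
(4,3): no bracket -> illegal

Answer: (1,3) (3,1)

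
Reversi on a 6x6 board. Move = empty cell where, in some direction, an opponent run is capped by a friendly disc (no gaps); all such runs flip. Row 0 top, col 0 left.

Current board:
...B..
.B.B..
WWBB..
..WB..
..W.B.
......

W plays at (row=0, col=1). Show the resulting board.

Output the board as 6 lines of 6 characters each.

Answer: .W.B..
.W.B..
WWBB..
..WB..
..W.B.
......

Derivation:
Place W at (0,1); scan 8 dirs for brackets.
Dir NW: edge -> no flip
Dir N: edge -> no flip
Dir NE: edge -> no flip
Dir W: first cell '.' (not opp) -> no flip
Dir E: first cell '.' (not opp) -> no flip
Dir SW: first cell '.' (not opp) -> no flip
Dir S: opp run (1,1) capped by W -> flip
Dir SE: first cell '.' (not opp) -> no flip
All flips: (1,1)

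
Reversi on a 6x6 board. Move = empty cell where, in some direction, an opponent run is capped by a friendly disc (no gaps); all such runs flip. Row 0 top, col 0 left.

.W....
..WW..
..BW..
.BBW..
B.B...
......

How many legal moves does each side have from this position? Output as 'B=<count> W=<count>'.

Answer: B=6 W=6

Derivation:
-- B to move --
(0,0): no bracket -> illegal
(0,2): flips 1 -> legal
(0,3): no bracket -> illegal
(0,4): flips 1 -> legal
(1,0): no bracket -> illegal
(1,1): no bracket -> illegal
(1,4): flips 1 -> legal
(2,1): no bracket -> illegal
(2,4): flips 2 -> legal
(3,4): flips 1 -> legal
(4,3): no bracket -> illegal
(4,4): flips 1 -> legal
B mobility = 6
-- W to move --
(1,1): flips 1 -> legal
(2,0): no bracket -> illegal
(2,1): flips 1 -> legal
(3,0): flips 2 -> legal
(4,1): flips 1 -> legal
(4,3): no bracket -> illegal
(5,0): no bracket -> illegal
(5,1): flips 1 -> legal
(5,2): flips 3 -> legal
(5,3): no bracket -> illegal
W mobility = 6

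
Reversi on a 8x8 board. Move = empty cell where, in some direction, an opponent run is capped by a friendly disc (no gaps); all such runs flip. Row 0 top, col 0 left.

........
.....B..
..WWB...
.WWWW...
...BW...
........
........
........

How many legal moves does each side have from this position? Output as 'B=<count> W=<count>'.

-- B to move --
(1,1): no bracket -> illegal
(1,2): no bracket -> illegal
(1,3): flips 2 -> legal
(1,4): no bracket -> illegal
(2,0): no bracket -> illegal
(2,1): flips 3 -> legal
(2,5): flips 1 -> legal
(3,0): no bracket -> illegal
(3,5): no bracket -> illegal
(4,0): no bracket -> illegal
(4,1): no bracket -> illegal
(4,2): flips 1 -> legal
(4,5): flips 1 -> legal
(5,3): no bracket -> illegal
(5,4): flips 2 -> legal
(5,5): no bracket -> illegal
B mobility = 6
-- W to move --
(0,4): no bracket -> illegal
(0,5): no bracket -> illegal
(0,6): flips 2 -> legal
(1,3): no bracket -> illegal
(1,4): flips 1 -> legal
(1,6): no bracket -> illegal
(2,5): flips 1 -> legal
(2,6): no bracket -> illegal
(3,5): no bracket -> illegal
(4,2): flips 1 -> legal
(5,2): flips 1 -> legal
(5,3): flips 1 -> legal
(5,4): flips 1 -> legal
W mobility = 7

Answer: B=6 W=7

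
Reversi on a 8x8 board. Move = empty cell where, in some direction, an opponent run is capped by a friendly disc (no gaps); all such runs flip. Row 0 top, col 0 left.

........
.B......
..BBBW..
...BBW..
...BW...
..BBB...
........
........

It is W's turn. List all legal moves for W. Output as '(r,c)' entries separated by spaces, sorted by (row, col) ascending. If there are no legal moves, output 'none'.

Answer: (0,0) (1,3) (1,4) (2,1) (3,2) (4,2) (6,1) (6,2) (6,4)

Derivation:
(0,0): flips 3 -> legal
(0,1): no bracket -> illegal
(0,2): no bracket -> illegal
(1,0): no bracket -> illegal
(1,2): no bracket -> illegal
(1,3): flips 1 -> legal
(1,4): flips 2 -> legal
(1,5): no bracket -> illegal
(2,0): no bracket -> illegal
(2,1): flips 3 -> legal
(3,1): no bracket -> illegal
(3,2): flips 2 -> legal
(4,1): no bracket -> illegal
(4,2): flips 1 -> legal
(4,5): no bracket -> illegal
(5,1): no bracket -> illegal
(5,5): no bracket -> illegal
(6,1): flips 3 -> legal
(6,2): flips 1 -> legal
(6,3): no bracket -> illegal
(6,4): flips 1 -> legal
(6,5): no bracket -> illegal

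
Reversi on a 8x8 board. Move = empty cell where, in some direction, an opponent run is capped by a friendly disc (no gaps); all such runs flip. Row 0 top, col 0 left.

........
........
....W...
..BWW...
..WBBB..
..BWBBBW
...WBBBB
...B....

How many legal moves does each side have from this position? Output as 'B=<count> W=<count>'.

Answer: B=11 W=12

Derivation:
-- B to move --
(1,3): no bracket -> illegal
(1,4): flips 2 -> legal
(1,5): no bracket -> illegal
(2,2): flips 1 -> legal
(2,3): flips 2 -> legal
(2,5): flips 1 -> legal
(3,1): flips 2 -> legal
(3,5): flips 2 -> legal
(4,1): flips 1 -> legal
(4,6): no bracket -> illegal
(4,7): flips 1 -> legal
(5,1): no bracket -> illegal
(6,2): flips 2 -> legal
(7,2): flips 1 -> legal
(7,4): flips 1 -> legal
B mobility = 11
-- W to move --
(2,1): no bracket -> illegal
(2,2): flips 1 -> legal
(2,3): no bracket -> illegal
(3,1): flips 1 -> legal
(3,5): flips 1 -> legal
(3,6): flips 2 -> legal
(4,1): flips 1 -> legal
(4,6): flips 3 -> legal
(4,7): no bracket -> illegal
(5,1): flips 1 -> legal
(6,1): flips 2 -> legal
(6,2): flips 1 -> legal
(7,2): no bracket -> illegal
(7,4): flips 3 -> legal
(7,5): flips 2 -> legal
(7,6): no bracket -> illegal
(7,7): flips 4 -> legal
W mobility = 12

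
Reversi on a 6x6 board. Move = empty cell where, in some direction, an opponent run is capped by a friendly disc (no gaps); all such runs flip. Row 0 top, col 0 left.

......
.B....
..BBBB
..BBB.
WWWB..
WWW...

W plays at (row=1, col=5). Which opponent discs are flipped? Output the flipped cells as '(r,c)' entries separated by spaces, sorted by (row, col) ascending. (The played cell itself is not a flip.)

Answer: (2,4) (3,3)

Derivation:
Dir NW: first cell '.' (not opp) -> no flip
Dir N: first cell '.' (not opp) -> no flip
Dir NE: edge -> no flip
Dir W: first cell '.' (not opp) -> no flip
Dir E: edge -> no flip
Dir SW: opp run (2,4) (3,3) capped by W -> flip
Dir S: opp run (2,5), next='.' -> no flip
Dir SE: edge -> no flip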